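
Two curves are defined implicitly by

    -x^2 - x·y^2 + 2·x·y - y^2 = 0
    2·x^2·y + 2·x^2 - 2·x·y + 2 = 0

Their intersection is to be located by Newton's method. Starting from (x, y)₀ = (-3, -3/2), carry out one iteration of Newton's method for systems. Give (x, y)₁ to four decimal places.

At (-3, -3/2): F = (4.5000, -16.0000).
Jacobian J = [[-2·x - y^2 + 2·y, -2·x·y + 2·x - 2·y], [4·x·y + 4·x - 2·y, 2·x^2 - 2·x]].
At the point, J = [[0.7500, -12.0000], [9.0000, 24.0000]] (det J = 126.0000).
Solving J·Δ = −F gives Δ = (0.6667, 0.4167).
Then the next iterate is (x, y)₁ = (-2.3333, -1.0833).

(-2.3333, -1.0833)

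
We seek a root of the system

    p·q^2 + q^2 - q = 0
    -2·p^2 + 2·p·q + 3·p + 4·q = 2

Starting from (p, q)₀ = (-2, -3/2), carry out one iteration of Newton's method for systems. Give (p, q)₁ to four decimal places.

(0.0000, -3.3750)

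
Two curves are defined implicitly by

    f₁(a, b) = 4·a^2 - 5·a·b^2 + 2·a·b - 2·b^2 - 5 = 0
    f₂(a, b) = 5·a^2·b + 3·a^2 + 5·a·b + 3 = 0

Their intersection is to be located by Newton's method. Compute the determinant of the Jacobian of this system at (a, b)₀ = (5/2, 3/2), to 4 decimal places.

2824.0625

J = [[8·a - 5·b^2 + 2·b, -10·a·b + 2·a - 4·b], [10·a·b + 6·a + 5·b, 5·a^2 + 5·a]].
At the point, J = [[11.7500, -38.5000], [60.0000, 43.7500]].
det J = 2824.0625.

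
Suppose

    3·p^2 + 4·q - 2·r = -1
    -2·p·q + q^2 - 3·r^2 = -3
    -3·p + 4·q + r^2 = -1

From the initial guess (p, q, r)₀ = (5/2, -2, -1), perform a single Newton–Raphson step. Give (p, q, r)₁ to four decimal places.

At (5/2, -2, -1): F = (13.7500, 14.0000, -13.5000).
Jacobian J = [[6·p, 4, -2], [-2·q, -2·p + 2·q, -6·r], [-3, 4, 2·r]].
At the point, J = [[15.0000, 4.0000, -2.0000], [4.0000, -9.0000, 6.0000], [-3.0000, 4.0000, -2.0000]] (det J = -108.0000).
Solving J·Δ = −F gives Δ = (-1.5139, 6.3102, 8.1412).
Then the next iterate is (p, q, r)₁ = (0.9861, 4.3102, 7.1412).

(0.9861, 4.3102, 7.1412)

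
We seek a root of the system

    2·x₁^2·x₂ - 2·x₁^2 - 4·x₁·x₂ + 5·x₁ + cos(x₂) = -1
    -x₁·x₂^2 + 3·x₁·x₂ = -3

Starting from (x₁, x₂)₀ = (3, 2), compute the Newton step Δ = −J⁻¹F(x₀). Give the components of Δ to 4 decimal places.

At (3, 2): F = (9.583853, 9.0000).
Jacobian J = [[4·x₁·x₂ - 4·x₁ - 4·x₂ + 5, 2·x₁^2 - 4·x₁ - sin(x₂)], [-x₂^2 + 3·x₂, -2·x₁·x₂ + 3·x₁]].
At the point, J = [[9.0000, 5.090703], [2.0000, -3.0000]] (det J = -37.181405).
Solving J·Δ = −F gives Δ = (-2.0055, 1.6630).

(-2.0055, 1.6630)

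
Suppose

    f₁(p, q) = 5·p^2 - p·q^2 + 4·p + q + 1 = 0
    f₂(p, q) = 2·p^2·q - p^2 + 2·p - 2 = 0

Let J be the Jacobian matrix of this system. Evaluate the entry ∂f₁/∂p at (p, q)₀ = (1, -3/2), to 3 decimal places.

∂f₁/∂p = 10·p - q^2 + 4.
At (1, -3/2) this is 11.750.

11.750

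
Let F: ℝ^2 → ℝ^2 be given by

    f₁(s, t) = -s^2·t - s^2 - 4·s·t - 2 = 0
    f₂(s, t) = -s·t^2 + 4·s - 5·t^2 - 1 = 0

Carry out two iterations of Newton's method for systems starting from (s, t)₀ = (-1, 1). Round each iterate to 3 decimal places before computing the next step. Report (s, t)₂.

At (-1, 1): F = (0.000, -9.000).
Jacobian J = [[-2·s·t - 2·s - 4·t, -s^2 - 4·s], [-t^2 + 4, -2·s·t - 10·t]].
At the point, J = [[0.000, 3.000], [3.000, -8.000]] (det J = -9.000).
Solving J·Δ = −F gives Δ = (3.000, 0.000).
Then the next iterate is (s, t)₁ = (2.000, 1.000).
Round to (2.000, 1.000) and repeat: F = (-18.000, 0.000), J = [[-12.000, -12.000], [3.000, -14.000]].
Δ = (-1.235, -0.265), so (s, t)₂ = (0.765, 0.735).

(0.765, 0.735)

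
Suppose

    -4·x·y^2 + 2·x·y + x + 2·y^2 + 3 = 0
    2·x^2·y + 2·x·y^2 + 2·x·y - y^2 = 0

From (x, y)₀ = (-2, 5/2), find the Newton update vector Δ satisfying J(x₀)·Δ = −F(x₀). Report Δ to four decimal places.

At (-2, 5/2): F = (53.5000, -21.2500).
Jacobian J = [[-4·y^2 + 2·y + 1, -8·x·y + 2·x + 4·y], [4·x·y + 2·y^2 + 2·y, 2·x^2 + 4·x·y + 2·x - 2·y]].
At the point, J = [[-19.0000, 46.0000], [-2.5000, -21.0000]] (det J = 514.0000).
Solving J·Δ = −F gives Δ = (0.2840, -1.0457).

(0.2840, -1.0457)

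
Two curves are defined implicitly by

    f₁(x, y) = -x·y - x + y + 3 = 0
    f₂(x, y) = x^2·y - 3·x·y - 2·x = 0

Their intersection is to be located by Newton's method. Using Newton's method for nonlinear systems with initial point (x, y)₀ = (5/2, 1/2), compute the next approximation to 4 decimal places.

(24.1667, -21.3333)

At (5/2, 1/2): F = (-0.2500, -5.6250).
Jacobian J = [[-y - 1, -x + 1], [2·x·y - 3·y - 2, x^2 - 3·x]].
At the point, J = [[-1.5000, -1.5000], [-1.0000, -1.2500]] (det J = 0.3750).
Solving J·Δ = −F gives Δ = (21.6667, -21.8333).
Then the next iterate is (x, y)₁ = (24.1667, -21.3333).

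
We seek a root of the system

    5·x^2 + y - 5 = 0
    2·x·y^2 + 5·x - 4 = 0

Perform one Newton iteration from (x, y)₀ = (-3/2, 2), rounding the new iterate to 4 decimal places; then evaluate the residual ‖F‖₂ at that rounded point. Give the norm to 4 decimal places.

At (-3/2, 2): F = (8.2500, -23.5000).
Jacobian J = [[10·x, 1], [2·y^2 + 5, 4·x·y]].
At the point, J = [[-15.0000, 1.0000], [13.0000, -12.0000]] (det J = 167.0000).
Solving J·Δ = −F gives Δ = (0.4521, -1.4686).
Then the next iterate is (x, y)₁ = (-1.0479, 0.5314).
Re-evaluating at (-1.0479, 0.5314): F = (1.021872, -9.831324), so ‖F‖₂ = 9.8843.

9.8843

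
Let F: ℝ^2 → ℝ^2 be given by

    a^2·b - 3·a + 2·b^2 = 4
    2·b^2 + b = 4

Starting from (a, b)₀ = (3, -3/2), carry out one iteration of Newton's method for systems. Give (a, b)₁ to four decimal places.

At (3, -3/2): F = (-22.0000, -1.0000).
Jacobian J = [[2·a·b - 3, a^2 + 4·b], [0, 4·b + 1]].
At the point, J = [[-12.0000, 3.0000], [0.0000, -5.0000]] (det J = 60.0000).
Solving J·Δ = −F gives Δ = (-1.8833, -0.2000).
Then the next iterate is (a, b)₁ = (1.1167, -1.7000).

(1.1167, -1.7000)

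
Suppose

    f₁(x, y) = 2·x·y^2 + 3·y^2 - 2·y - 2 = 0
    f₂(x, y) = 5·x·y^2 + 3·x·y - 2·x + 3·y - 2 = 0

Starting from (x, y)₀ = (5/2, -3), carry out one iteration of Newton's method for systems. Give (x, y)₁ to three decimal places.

(4.730, -0.677)

At (5/2, -3): F = (76.000, 74.000).
Jacobian J = [[2·y^2, 4·x·y + 6·y - 2], [5·y^2 + 3·y - 2, 10·x·y + 3·x + 3]].
At the point, J = [[18.000, -50.000], [34.000, -64.500]] (det J = 539.000).
Solving J·Δ = −F gives Δ = (2.230, 2.323).
Then the next iterate is (x, y)₁ = (4.730, -0.677).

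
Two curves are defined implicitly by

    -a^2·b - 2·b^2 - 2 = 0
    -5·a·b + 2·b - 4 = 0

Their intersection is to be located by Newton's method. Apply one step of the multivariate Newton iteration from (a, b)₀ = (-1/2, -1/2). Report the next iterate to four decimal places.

(-0.4623, 0.8679)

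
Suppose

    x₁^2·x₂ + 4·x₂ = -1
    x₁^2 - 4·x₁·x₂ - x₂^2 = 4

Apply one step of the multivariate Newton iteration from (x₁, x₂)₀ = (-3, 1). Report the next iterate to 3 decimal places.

(-2.029, 0.371)

At (-3, 1): F = (14.000, 16.000).
Jacobian J = [[2·x₁·x₂, x₁^2 + 4], [2·x₁ - 4·x₂, -4·x₁ - 2·x₂]].
At the point, J = [[-6.000, 13.000], [-10.000, 10.000]] (det J = 70.000).
Solving J·Δ = −F gives Δ = (0.971, -0.629).
Then the next iterate is (x₁, x₂)₁ = (-2.029, 0.371).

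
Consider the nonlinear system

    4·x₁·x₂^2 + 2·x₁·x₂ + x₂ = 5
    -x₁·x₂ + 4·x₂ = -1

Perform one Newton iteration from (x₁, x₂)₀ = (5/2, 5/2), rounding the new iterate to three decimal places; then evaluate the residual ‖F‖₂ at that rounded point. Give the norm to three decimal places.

8.445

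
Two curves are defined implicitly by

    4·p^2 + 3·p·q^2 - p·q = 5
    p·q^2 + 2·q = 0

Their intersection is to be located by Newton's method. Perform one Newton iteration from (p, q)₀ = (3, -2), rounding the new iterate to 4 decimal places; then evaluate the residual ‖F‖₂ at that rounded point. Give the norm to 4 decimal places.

At (3, -2): F = (73.0000, 8.0000).
Jacobian J = [[8·p + 3·q^2 - q, 6·p·q - p], [q^2, 2·p·q + 2]].
At the point, J = [[38.0000, -39.0000], [4.0000, -10.0000]] (det J = -224.0000).
Solving J·Δ = −F gives Δ = (-1.8661, 0.0536).
Then the next iterate is (p, q)₁ = (1.1339, -1.9464).
Re-evaluating at (1.1339, -1.9464): F = (15.237188, 0.402949), so ‖F‖₂ = 15.2425.

15.2425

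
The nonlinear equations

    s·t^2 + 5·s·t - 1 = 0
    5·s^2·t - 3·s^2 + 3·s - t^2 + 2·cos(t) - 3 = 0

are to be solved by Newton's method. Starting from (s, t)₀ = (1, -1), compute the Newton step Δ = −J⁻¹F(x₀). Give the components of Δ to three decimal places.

At (1, -1): F = (-5.000, -7.91940).
Jacobian J = [[t^2 + 5·t, 2·s·t + 5·s], [10·s·t - 6·s + 3, 5·s^2 - 2·t - 2·sin(t)]].
At the point, J = [[-4.000, 3.000], [-13.000, 8.68294]] (det J = 4.26823).
Solving J·Δ = −F gives Δ = (4.605, 7.807).

(4.605, 7.807)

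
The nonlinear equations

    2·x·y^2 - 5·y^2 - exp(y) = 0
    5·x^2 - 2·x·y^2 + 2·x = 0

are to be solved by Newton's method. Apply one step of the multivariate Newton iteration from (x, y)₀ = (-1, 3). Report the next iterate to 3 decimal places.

At (-1, 3): F = (-83.08554, 21.000).
Jacobian J = [[2·y^2, 4·x·y - 10·y - exp(y)], [10·x - 2·y^2 + 2, -4·x·y]].
At the point, J = [[18.000, -62.08554], [-26.000, 12.000]] (det J = -1398.22396).
Solving J·Δ = −F gives Δ = (0.219, -1.275).
Then the next iterate is (x, y)₁ = (-0.781, 1.725).

(-0.781, 1.725)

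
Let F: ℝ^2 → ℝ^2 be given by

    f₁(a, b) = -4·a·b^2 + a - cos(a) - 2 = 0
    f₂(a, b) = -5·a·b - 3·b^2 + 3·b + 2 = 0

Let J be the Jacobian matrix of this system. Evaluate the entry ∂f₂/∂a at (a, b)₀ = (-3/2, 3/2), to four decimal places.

-7.5000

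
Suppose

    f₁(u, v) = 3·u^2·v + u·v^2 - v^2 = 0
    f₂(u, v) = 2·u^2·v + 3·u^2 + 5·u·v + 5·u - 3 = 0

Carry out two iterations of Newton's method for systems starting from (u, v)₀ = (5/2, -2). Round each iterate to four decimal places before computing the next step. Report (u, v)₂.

At (5/2, -2): F = (-31.5000, -21.7500).
Jacobian J = [[6·u·v + v^2, 3·u^2 + 2·u·v - 2·v], [4·u·v + 6·u + 5·v + 5, 2·u^2 + 5·u]].
At the point, J = [[-26.0000, 12.7500], [-10.0000, 25.0000]] (det J = -522.5000).
Solving J·Δ = −F gives Δ = (-0.9764, 0.4794).
Then the next iterate is (u, v)₁ = (1.5236, -1.5206).
Round to (1.5236, -1.5206) and repeat: F = (-9.378886, -7.061571), J = [[-11.588493, 5.371699], [-2.728545, 12.260714]].
Δ = (-0.6047, 0.4414), so (u, v)₂ = (0.9189, -1.0792).

(0.9189, -1.0792)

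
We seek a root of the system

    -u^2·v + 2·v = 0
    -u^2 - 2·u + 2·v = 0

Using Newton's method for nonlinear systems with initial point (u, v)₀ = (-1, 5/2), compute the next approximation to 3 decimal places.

(-0.900, -0.500)

At (-1, 5/2): F = (2.500, 6.000).
Jacobian J = [[-2·u·v, -u^2 + 2], [-2·u - 2, 2]].
At the point, J = [[5.000, 1.000], [0.000, 2.000]] (det J = 10.000).
Solving J·Δ = −F gives Δ = (0.100, -3.000).
Then the next iterate is (u, v)₁ = (-0.900, -0.500).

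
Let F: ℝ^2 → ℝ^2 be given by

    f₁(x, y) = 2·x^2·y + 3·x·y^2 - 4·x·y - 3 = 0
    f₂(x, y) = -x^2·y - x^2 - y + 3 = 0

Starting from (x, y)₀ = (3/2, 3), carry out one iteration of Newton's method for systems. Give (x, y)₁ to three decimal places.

At (3/2, 3): F = (33.000, -9.000).
Jacobian J = [[4·x·y + 3·y^2 - 4·y, 2·x^2 + 6·x·y - 4·x], [-2·x·y - 2·x, -x^2 - 1]].
At the point, J = [[33.000, 25.500], [-12.000, -3.250]] (det J = 198.750).
Solving J·Δ = −F gives Δ = (-0.615, -0.498).
Then the next iterate is (x, y)₁ = (0.885, 2.502).

(0.885, 2.502)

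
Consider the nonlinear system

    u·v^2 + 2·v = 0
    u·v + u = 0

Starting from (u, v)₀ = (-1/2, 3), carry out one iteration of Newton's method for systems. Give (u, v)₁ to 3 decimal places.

(-6.000, -45.000)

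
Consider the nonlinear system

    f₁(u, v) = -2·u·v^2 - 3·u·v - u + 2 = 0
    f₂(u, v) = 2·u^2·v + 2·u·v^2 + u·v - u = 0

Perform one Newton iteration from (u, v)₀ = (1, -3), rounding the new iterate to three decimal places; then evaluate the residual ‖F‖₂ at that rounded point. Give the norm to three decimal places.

2.234

At (1, -3): F = (-8.000, 8.000).
Jacobian J = [[-2·v^2 - 3·v - 1, -4·u·v - 3·u], [4·u·v + 2·v^2 + v - 1, 2·u^2 + 4·u·v + u]].
At the point, J = [[-10.000, 9.000], [2.000, -9.000]] (det J = 72.000).
Solving J·Δ = −F gives Δ = (0.000, 0.889).
Then the next iterate is (u, v)₁ = (1.000, -2.111).
Re-evaluating at (1.000, -2.111): F = (-1.57964, 1.57964), so ‖F‖₂ = 2.234.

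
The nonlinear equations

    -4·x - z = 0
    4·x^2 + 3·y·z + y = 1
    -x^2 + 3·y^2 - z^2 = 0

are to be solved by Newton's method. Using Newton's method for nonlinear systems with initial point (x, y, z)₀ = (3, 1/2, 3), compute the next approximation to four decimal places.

(-2.3571, 8.3929, 9.4286)

At (3, 1/2, 3): F = (-15.0000, 40.0000, -17.2500).
Jacobian J = [[-4, 0, -1], [8·x, 3·z + 1, 3·y], [-2·x, 6·y, -2·z]].
At the point, J = [[-4.0000, 0.0000, -1.0000], [24.0000, 10.0000, 1.5000], [-6.0000, 3.0000, -6.0000]] (det J = 126.0000).
Solving J·Δ = −F gives Δ = (-5.3571, 7.8929, 6.4286).
Then the next iterate is (x, y, z)₁ = (-2.3571, 8.3929, 9.4286).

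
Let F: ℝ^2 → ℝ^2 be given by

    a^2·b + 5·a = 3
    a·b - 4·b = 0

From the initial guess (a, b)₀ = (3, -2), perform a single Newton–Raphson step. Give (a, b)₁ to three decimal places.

(3.480, -0.960)

At (3, -2): F = (-6.000, 2.000).
Jacobian J = [[2·a·b + 5, a^2], [b, a - 4]].
At the point, J = [[-7.000, 9.000], [-2.000, -1.000]] (det J = 25.000).
Solving J·Δ = −F gives Δ = (0.480, 1.040).
Then the next iterate is (a, b)₁ = (3.480, -0.960).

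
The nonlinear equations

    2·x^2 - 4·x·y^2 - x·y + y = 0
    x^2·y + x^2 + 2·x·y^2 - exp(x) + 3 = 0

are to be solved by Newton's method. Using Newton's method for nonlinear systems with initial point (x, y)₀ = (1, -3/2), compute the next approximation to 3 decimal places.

At (1, -3/2): F = (-7.000, 4.28172).
Jacobian J = [[4·x - 4·y^2 - y, -8·x·y - x + 1], [2·x·y + 2·x + 2·y^2 - exp(x), x^2 + 4·x·y]].
At the point, J = [[-3.500, 12.000], [0.78172, -5.000]] (det J = 8.11938).
Solving J·Δ = −F gives Δ = (2.017, 1.172).
Then the next iterate is (x, y)₁ = (3.017, -0.328).

(3.017, -0.328)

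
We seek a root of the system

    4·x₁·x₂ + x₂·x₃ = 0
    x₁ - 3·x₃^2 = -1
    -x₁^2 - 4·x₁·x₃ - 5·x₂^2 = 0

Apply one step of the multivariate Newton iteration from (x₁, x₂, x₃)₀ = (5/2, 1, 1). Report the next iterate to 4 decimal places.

At (5/2, 1, 1): F = (11.0000, 0.5000, -21.2500).
Jacobian J = [[4·x₂, 4·x₁ + x₃, x₂], [1, 0, -6·x₃], [-2·x₁ - 4·x₃, -10·x₂, -4·x₁]].
At the point, J = [[4.0000, 11.0000, 1.0000], [1.0000, 0.0000, -6.0000], [-9.0000, -10.0000, -10.0000]] (det J = 454.0000).
Solving J·Δ = −F gives Δ = (-1.7456, -0.3464, -0.2076).
Then the next iterate is (x₁, x₂, x₃)₁ = (0.7544, 0.6536, 0.7924).

(0.7544, 0.6536, 0.7924)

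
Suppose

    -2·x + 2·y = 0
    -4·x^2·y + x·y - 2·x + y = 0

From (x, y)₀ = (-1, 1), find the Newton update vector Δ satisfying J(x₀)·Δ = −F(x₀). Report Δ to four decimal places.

(-2.0000, -4.0000)

At (-1, 1): F = (4.0000, -2.0000).
Jacobian J = [[-2, 2], [-8·x·y + y - 2, -4·x^2 + x + 1]].
At the point, J = [[-2.0000, 2.0000], [7.0000, -4.0000]] (det J = -6.0000).
Solving J·Δ = −F gives Δ = (-2.0000, -4.0000).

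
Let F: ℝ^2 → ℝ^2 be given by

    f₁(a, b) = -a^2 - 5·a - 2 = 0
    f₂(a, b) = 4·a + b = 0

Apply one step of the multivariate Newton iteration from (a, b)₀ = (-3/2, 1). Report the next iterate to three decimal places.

(0.125, -0.500)

At (-3/2, 1): F = (3.250, -5.000).
Jacobian J = [[-2·a - 5, 0], [4, 1]].
At the point, J = [[-2.000, 0.000], [4.000, 1.000]] (det J = -2.000).
Solving J·Δ = −F gives Δ = (1.625, -1.500).
Then the next iterate is (a, b)₁ = (0.125, -0.500).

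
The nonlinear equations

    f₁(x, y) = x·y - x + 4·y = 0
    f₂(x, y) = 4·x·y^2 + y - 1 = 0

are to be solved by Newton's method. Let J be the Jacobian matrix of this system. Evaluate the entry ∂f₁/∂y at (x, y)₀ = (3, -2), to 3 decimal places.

7.000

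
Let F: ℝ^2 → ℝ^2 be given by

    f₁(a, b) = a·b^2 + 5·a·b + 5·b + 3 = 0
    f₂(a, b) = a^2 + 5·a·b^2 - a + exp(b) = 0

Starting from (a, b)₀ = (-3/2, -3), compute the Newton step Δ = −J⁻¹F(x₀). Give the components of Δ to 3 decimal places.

(0.520, 0.941)

At (-3/2, -3): F = (-3.000, -63.70021).
Jacobian J = [[b^2 + 5·b, 2·a·b + 5·a + 5], [2·a + 5·b^2 - 1, 10·a·b + exp(b)]].
At the point, J = [[-6.000, 6.500], [41.000, 45.04979]] (det J = -536.79872).
Solving J·Δ = −F gives Δ = (0.520, 0.941).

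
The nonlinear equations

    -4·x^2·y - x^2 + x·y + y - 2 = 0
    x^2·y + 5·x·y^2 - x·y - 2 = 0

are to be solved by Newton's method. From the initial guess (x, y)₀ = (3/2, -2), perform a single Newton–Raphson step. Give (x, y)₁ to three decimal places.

(1.315, -1.195)

At (3/2, -2): F = (8.750, 26.500).
Jacobian J = [[-8·x·y - 2·x + y, -4·x^2 + x + 1], [2·x·y + 5·y^2 - y, x^2 + 10·x·y - x]].
At the point, J = [[19.000, -6.500], [16.000, -29.250]] (det J = -451.750).
Solving J·Δ = −F gives Δ = (-0.185, 0.805).
Then the next iterate is (x, y)₁ = (1.315, -1.195).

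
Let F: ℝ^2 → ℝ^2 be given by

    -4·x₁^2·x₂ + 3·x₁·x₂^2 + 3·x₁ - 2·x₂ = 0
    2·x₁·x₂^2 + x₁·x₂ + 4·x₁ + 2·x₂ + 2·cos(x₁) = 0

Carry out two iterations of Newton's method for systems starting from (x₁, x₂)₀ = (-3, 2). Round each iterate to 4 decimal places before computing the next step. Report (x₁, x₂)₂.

(0.4809, 0.9768)

At (-3, 2): F = (-121.0000, -39.979985).
Jacobian J = [[-8·x₁·x₂ + 3·x₂^2 + 3, -4·x₁^2 + 6·x₁·x₂ - 2], [2·x₂^2 + x₂ - 2·sin(x₁) + 4, 4·x₁·x₂ + x₁ + 2]].
At the point, J = [[63.0000, -74.0000], [14.282240, -25.0000]] (det J = -518.114239).
Solving J·Δ = −F gives Δ = (0.1283, -1.5259).
Then the next iterate is (x₁, x₂)₁ = (-2.8717, 0.4741).
Round to (-2.8717, 0.4741) and repeat: F = (-27.138691, -15.118621), J = [[14.566096, -43.155481], [5.456898, -6.317592]].
Δ = (3.3526, 0.5027), so (x₁, x₂)₂ = (0.4809, 0.9768).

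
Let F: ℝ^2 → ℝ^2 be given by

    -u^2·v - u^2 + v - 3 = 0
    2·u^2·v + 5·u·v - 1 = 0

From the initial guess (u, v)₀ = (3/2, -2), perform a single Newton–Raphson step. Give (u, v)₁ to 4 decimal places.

At (3/2, -2): F = (-2.7500, -25.0000).
Jacobian J = [[-2·u·v - 2·u, -u^2 + 1], [4·u·v + 5·v, 2·u^2 + 5·u]].
At the point, J = [[3.0000, -1.2500], [-22.0000, 12.0000]] (det J = 8.5000).
Solving J·Δ = −F gives Δ = (7.5588, 15.9412).
Then the next iterate is (u, v)₁ = (9.0588, 13.9412).

(9.0588, 13.9412)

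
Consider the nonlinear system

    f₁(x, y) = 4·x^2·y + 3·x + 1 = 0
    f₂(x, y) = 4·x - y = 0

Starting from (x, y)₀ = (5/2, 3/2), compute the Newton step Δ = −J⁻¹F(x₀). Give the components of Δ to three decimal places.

At (5/2, 3/2): F = (46.000, 8.500).
Jacobian J = [[8·x·y + 3, 4·x^2], [4, -1]].
At the point, J = [[33.000, 25.000], [4.000, -1.000]] (det J = -133.000).
Solving J·Δ = −F gives Δ = (-1.944, 0.726).

(-1.944, 0.726)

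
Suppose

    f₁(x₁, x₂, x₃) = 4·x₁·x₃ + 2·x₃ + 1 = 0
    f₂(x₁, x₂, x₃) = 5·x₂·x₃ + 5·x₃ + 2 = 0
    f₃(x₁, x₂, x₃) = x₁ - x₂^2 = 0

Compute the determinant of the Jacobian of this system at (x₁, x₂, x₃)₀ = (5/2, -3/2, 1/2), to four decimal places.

-15.0000

J = [[4·x₃, 0, 4·x₁ + 2], [0, 5·x₃, 5·x₂ + 5], [1, -2·x₂, 0]].
At the point, J = [[2.0000, 0.0000, 12.0000], [0.0000, 2.5000, -2.5000], [1.0000, 3.0000, 0.0000]].
det J = -15.0000.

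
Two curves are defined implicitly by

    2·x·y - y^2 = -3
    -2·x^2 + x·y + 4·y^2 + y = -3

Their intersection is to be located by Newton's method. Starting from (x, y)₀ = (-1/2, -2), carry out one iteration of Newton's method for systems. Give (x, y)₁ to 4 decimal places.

At (-1/2, -2): F = (1.0000, 17.5000).
Jacobian J = [[2·y, 2·x - 2·y], [-4·x + y, x + 8·y + 1]].
At the point, J = [[-4.0000, 3.0000], [0.0000, -15.5000]] (det J = 62.0000).
Solving J·Δ = −F gives Δ = (1.0968, 1.1290).
Then the next iterate is (x, y)₁ = (0.5968, -0.8710).

(0.5968, -0.8710)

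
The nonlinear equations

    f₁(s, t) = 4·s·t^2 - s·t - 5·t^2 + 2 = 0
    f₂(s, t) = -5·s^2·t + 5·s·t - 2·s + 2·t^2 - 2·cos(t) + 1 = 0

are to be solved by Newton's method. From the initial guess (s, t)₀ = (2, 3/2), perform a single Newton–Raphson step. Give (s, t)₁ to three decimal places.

(1.463, 1.254)

At (2, 3/2): F = (5.750, -13.64147).
Jacobian J = [[4·t^2 - t, 8·s·t - s - 10·t], [-10·s·t + 5·t - 2, -5·s^2 + 5·s + 4·t + 2·sin(t)]].
At the point, J = [[7.500, 7.000], [-24.500, -2.00501]] (det J = 156.46242).
Solving J·Δ = −F gives Δ = (-0.537, -0.246).
Then the next iterate is (s, t)₁ = (1.463, 1.254).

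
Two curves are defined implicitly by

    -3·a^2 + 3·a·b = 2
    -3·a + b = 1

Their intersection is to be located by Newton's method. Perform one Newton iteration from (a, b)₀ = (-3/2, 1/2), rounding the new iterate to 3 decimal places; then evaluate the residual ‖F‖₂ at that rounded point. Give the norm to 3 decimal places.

At (-3/2, 1/2): F = (-11.000, 4.000).
Jacobian J = [[-6·a + 3·b, 3·a], [-3, 1]].
At the point, J = [[10.500, -4.500], [-3.000, 1.000]] (det J = -3.000).
Solving J·Δ = −F gives Δ = (2.333, 3.000).
Then the next iterate is (a, b)₁ = (0.833, 3.500).
Re-evaluating at (0.833, 3.500): F = (4.66483, 0.001), so ‖F‖₂ = 4.665.

4.665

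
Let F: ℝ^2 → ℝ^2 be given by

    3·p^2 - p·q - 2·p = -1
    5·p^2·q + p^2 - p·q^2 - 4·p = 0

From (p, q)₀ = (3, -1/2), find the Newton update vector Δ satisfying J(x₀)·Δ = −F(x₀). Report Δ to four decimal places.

(-1.3948, 0.1618)

At (3, -1/2): F = (23.5000, -26.2500).
Jacobian J = [[6·p - q - 2, -p], [10·p·q + 2·p - q^2 - 4, 5·p^2 - 2·p·q]].
At the point, J = [[16.5000, -3.0000], [-13.2500, 48.0000]] (det J = 752.2500).
Solving J·Δ = −F gives Δ = (-1.3948, 0.1618).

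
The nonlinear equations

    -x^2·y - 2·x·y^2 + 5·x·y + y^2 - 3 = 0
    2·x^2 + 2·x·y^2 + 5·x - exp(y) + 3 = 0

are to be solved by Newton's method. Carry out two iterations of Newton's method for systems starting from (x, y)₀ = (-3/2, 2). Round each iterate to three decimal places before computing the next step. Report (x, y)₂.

At (-3/2, 2): F = (-6.500, -19.38906).
Jacobian J = [[-2·x·y - 2·y^2 + 5·y, -x^2 - 4·x·y + 5·x + 2·y], [4·x + 2·y^2 + 5, 4·x·y - exp(y)]].
At the point, J = [[8.000, 6.250], [7.000, -19.38906]] (det J = -198.86245).
Solving J·Δ = −F gives Δ = (1.243, -0.551).
Then the next iterate is (x, y)₁ = (-0.257, 1.449).
Round to (-0.257, 1.449) and repeat: F = (-1.77887, -3.49095), J = [[3.79058, 3.03652], [8.17120, -5.74843]].
Δ = (0.447, 0.028), so (x, y)₂ = (0.190, 1.477).

(0.190, 1.477)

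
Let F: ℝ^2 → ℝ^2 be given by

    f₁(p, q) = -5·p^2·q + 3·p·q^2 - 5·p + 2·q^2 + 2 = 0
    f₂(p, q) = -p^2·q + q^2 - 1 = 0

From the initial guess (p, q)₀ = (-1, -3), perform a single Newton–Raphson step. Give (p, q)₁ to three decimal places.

(0.645, -2.839)

At (-1, -3): F = (13.000, 11.000).
Jacobian J = [[-10·p·q + 3·q^2 - 5, -5·p^2 + 6·p·q + 4·q], [-2·p·q, -p^2 + 2·q]].
At the point, J = [[-8.000, 1.000], [-6.000, -7.000]] (det J = 62.000).
Solving J·Δ = −F gives Δ = (1.645, 0.161).
Then the next iterate is (p, q)₁ = (0.645, -2.839).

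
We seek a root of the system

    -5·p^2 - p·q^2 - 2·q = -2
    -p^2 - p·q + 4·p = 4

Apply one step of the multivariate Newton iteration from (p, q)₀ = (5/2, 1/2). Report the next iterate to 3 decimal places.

At (5/2, 1/2): F = (-30.875, -1.500).
Jacobian J = [[-10·p - q^2, -2·p·q - 2], [-2·p - q + 4, -p]].
At the point, J = [[-25.250, -4.500], [-1.500, -2.500]] (det J = 56.375).
Solving J·Δ = −F gives Δ = (-1.249, 0.150).
Then the next iterate is (p, q)₁ = (1.251, 0.650).

(1.251, 0.650)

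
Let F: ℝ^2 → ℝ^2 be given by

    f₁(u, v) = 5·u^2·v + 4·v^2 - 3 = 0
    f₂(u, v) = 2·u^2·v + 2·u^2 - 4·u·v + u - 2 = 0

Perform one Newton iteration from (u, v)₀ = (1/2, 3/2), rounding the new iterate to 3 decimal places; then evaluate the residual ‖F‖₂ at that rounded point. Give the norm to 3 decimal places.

At (1/2, 3/2): F = (7.875, -3.250).
Jacobian J = [[10·u·v, 5·u^2 + 8·v], [4·u·v + 4·u - 4·v + 1, 2·u^2 - 4·u]].
At the point, J = [[7.500, 13.250], [0.000, -1.500]] (det J = -11.250).
Solving J·Δ = −F gives Δ = (2.778, -2.167).
Then the next iterate is (u, v)₁ = (3.278, -0.667).
Re-evaluating at (3.278, -0.667): F = (-37.05597, 17.18006), so ‖F‖₂ = 40.845.

40.845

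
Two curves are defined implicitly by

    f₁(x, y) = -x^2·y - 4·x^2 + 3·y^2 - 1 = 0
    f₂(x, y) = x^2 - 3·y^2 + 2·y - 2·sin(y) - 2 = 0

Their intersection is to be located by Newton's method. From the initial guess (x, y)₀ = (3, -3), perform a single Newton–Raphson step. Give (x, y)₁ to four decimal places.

At (3, -3): F = (17.0000, -25.717760).
Jacobian J = [[-2·x·y - 8·x, -x^2 + 6·y], [2·x, -6·y - 2·cos(y) + 2]].
At the point, J = [[-6.0000, -27.0000], [6.0000, 21.979985]] (det J = 30.120090).
Solving J·Δ = −F gives Δ = (10.6480, -1.7366).
Then the next iterate is (x, y)₁ = (13.6480, -4.7366).

(13.6480, -4.7366)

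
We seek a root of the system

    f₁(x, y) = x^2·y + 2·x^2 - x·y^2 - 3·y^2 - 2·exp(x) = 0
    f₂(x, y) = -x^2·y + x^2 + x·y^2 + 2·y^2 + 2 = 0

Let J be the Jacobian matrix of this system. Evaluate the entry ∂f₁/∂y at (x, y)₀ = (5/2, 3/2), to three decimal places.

-10.250

∂f₁/∂y = x^2 - 2·x·y - 6·y.
At (5/2, 3/2) this is -10.250.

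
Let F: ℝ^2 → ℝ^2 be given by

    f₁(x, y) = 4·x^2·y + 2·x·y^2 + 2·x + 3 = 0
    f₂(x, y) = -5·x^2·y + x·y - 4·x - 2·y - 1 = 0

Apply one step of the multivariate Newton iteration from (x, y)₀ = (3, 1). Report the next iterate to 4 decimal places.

At (3, 1): F = (51.0000, -57.0000).
Jacobian J = [[8·x·y + 2·y^2 + 2, 4·x^2 + 4·x·y], [-10·x·y + y - 4, -5·x^2 + x - 2]].
At the point, J = [[28.0000, 48.0000], [-33.0000, -44.0000]] (det J = 352.0000).
Solving J·Δ = −F gives Δ = (-1.3977, -0.2472).
Then the next iterate is (x, y)₁ = (1.6023, 0.7528).

(1.6023, 0.7528)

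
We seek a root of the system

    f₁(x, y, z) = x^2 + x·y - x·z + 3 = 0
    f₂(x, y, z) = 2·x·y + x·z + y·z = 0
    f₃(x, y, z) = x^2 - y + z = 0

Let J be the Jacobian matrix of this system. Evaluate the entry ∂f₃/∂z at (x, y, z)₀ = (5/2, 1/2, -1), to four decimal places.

1.0000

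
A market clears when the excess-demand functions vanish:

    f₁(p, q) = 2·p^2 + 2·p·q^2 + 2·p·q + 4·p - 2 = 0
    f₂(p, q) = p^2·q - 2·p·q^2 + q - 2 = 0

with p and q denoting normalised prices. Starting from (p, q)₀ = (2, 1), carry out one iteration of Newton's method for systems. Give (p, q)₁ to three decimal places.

At (2, 1): F = (22.000, -1.000).
Jacobian J = [[4·p + 2·q^2 + 2·q + 4, 4·p·q + 2·p], [2·p·q - 2·q^2, p^2 - 4·p·q + 1]].
At the point, J = [[16.000, 12.000], [2.000, -3.000]] (det J = -72.000).
Solving J·Δ = −F gives Δ = (-0.750, -0.833).
Then the next iterate is (p, q)₁ = (1.250, 0.167).

(1.250, 0.167)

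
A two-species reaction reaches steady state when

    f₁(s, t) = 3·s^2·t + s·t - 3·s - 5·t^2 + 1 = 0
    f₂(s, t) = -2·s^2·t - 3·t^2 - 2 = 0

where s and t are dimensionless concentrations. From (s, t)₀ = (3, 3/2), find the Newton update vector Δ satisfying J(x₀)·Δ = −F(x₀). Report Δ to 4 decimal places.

At (3, 3/2): F = (25.7500, -35.7500).
Jacobian J = [[6·s·t + t - 3, 3·s^2 + s - 10·t], [-4·s·t, -2·s^2 - 6·t]].
At the point, J = [[25.5000, 15.0000], [-18.0000, -27.0000]] (det J = -418.5000).
Solving J·Δ = −F gives Δ = (-0.3799, -1.0708).

(-0.3799, -1.0708)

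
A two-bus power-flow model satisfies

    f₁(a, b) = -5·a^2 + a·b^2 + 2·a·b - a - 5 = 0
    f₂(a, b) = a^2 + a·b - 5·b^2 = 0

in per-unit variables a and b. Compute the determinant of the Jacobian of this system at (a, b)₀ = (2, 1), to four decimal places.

104.0000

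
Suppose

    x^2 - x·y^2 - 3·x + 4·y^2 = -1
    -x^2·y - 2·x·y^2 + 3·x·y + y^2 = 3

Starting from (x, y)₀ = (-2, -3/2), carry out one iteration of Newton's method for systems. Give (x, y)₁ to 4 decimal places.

At (-2, -3/2): F = (24.5000, 23.2500).
Jacobian J = [[2·x - y^2 - 3, -2·x·y + 8·y], [-2·x·y - 2·y^2 + 3·y, -x^2 - 4·x·y + 3·x + 2·y]].
At the point, J = [[-9.2500, -18.0000], [-15.0000, -25.0000]] (det J = -38.7500).
Solving J·Δ = −F gives Δ = (-5.0065, 3.9339).
Then the next iterate is (x, y)₁ = (-7.0065, 2.4339).

(-7.0065, 2.4339)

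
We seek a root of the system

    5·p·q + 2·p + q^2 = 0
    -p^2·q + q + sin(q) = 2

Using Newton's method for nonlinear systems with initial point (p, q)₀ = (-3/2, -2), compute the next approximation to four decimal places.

At (-3/2, -2): F = (16.0000, -0.409297).
Jacobian J = [[5·q + 2, 5·p + 2·q], [-2·p·q, -p^2 + cos(q) + 1]].
At the point, J = [[-8.0000, -11.5000], [-6.0000, -1.666147]] (det J = -55.670825).
Solving J·Δ = −F gives Δ = (-0.5634, 1.7832).
Then the next iterate is (p, q)₁ = (-2.0634, -0.2168).

(-2.0634, -0.2168)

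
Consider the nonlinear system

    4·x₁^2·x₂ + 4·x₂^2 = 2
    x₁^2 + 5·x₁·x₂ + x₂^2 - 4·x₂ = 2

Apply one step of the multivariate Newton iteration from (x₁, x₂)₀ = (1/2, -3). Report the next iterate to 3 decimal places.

At (1/2, -3): F = (31.000, 11.750).
Jacobian J = [[8·x₁·x₂, 4·x₁^2 + 8·x₂], [2·x₁ + 5·x₂, 5·x₁ + 2·x₂ - 4]].
At the point, J = [[-12.000, -23.000], [-14.000, -7.500]] (det J = -232.000).
Solving J·Δ = −F gives Δ = (0.163, 1.263).
Then the next iterate is (x₁, x₂)₁ = (0.663, -1.737).

(0.663, -1.737)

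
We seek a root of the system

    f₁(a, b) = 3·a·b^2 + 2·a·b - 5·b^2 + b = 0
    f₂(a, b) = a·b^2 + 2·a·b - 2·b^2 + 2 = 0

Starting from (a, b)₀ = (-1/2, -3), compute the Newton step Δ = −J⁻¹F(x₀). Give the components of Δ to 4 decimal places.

At (-1/2, -3): F = (-58.5000, -17.5000).
Jacobian J = [[3·b^2 + 2·b, 6·a·b + 2·a - 10·b + 1], [b^2 + 2·b, 2·a·b + 2·a - 4·b]].
At the point, J = [[21.0000, 39.0000], [3.0000, 14.0000]] (det J = 177.0000).
Solving J·Δ = −F gives Δ = (0.7712, 1.0847).

(0.7712, 1.0847)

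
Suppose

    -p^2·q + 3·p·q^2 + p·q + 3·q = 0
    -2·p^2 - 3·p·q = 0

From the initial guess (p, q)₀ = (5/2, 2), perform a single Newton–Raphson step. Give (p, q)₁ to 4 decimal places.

At (5/2, 2): F = (28.5000, -27.5000).
Jacobian J = [[-2·p·q + 3·q^2 + q, -p^2 + 6·p·q + p + 3], [-4·p - 3·q, -3·p]].
At the point, J = [[4.0000, 29.2500], [-16.0000, -7.5000]] (det J = 438.0000).
Solving J·Δ = −F gives Δ = (-1.3485, -0.7900).
Then the next iterate is (p, q)₁ = (1.1515, 1.2100).

(1.1515, 1.2100)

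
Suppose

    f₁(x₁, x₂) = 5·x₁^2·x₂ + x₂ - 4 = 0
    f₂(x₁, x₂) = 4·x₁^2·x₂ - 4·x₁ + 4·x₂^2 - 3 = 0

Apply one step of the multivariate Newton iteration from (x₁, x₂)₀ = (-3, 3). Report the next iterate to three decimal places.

(-2.474, 1.117)

At (-3, 3): F = (134.000, 153.000).
Jacobian J = [[10·x₁·x₂, 5·x₁^2 + 1], [8·x₁·x₂ - 4, 4·x₁^2 + 8·x₂]].
At the point, J = [[-90.000, 46.000], [-76.000, 60.000]] (det J = -1904.000).
Solving J·Δ = −F gives Δ = (0.526, -1.883).
Then the next iterate is (x₁, x₂)₁ = (-2.474, 1.117).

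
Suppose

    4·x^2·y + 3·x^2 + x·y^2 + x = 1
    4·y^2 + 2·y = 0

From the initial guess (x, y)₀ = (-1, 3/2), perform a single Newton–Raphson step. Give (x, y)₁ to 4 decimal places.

At (-1, 3/2): F = (4.7500, 12.0000).
Jacobian J = [[8·x·y + 6·x + y^2 + 1, 4·x^2 + 2·x·y], [0, 8·y + 2]].
At the point, J = [[-14.7500, 1.0000], [0.0000, 14.0000]] (det J = -206.5000).
Solving J·Δ = −F gives Δ = (0.2639, -0.8571).
Then the next iterate is (x, y)₁ = (-0.7361, 0.6429).

(-0.7361, 0.6429)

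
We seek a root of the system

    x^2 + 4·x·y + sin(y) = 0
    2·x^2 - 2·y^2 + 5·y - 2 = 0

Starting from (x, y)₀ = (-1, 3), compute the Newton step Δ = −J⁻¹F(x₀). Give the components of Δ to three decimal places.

At (-1, 3): F = (-10.85888, -3.000).
Jacobian J = [[2·x + 4·y, 4·x + cos(y)], [4·x, -4·y + 5]].
At the point, J = [[10.000, -4.98999], [-4.000, -7.000]] (det J = -89.95997).
Solving J·Δ = −F gives Δ = (0.679, -0.816).

(0.679, -0.816)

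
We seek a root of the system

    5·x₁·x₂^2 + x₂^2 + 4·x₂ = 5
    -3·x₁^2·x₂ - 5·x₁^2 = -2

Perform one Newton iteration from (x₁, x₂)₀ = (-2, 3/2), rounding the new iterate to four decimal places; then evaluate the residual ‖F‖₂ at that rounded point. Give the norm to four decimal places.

At (-2, 3/2): F = (-19.2500, -36.0000).
Jacobian J = [[5·x₂^2, 10·x₁·x₂ + 2·x₂ + 4], [-6·x₁·x₂ - 10·x₁, -3·x₁^2]].
At the point, J = [[11.2500, -23.0000], [38.0000, -12.0000]] (det J = 739.0000).
Solving J·Δ = −F gives Δ = (0.8078, -0.4418).
Then the next iterate is (x₁, x₂)₁ = (-1.1922, 1.0582).
Re-evaluating at (-1.1922, 1.0582): F = (-6.322464, -9.618893), so ‖F‖₂ = 11.5107.

11.5107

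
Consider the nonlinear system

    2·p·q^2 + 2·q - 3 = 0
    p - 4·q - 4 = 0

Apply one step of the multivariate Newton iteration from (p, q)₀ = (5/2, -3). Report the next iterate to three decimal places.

(5.909, 0.477)

At (5/2, -3): F = (36.000, 10.500).
Jacobian J = [[2·q^2, 4·p·q + 2], [1, -4]].
At the point, J = [[18.000, -28.000], [1.000, -4.000]] (det J = -44.000).
Solving J·Δ = −F gives Δ = (3.409, 3.477).
Then the next iterate is (p, q)₁ = (5.909, 0.477).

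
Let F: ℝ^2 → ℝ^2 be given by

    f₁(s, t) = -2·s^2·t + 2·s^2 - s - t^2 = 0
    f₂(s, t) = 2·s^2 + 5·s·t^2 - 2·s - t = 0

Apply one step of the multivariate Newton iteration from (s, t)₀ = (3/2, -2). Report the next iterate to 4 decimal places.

At (3/2, -2): F = (8.0000, 33.5000).
Jacobian J = [[-4·s·t + 4·s - 1, -2·s^2 - 2·t], [4·s + 5·t^2 - 2, 10·s·t - 1]].
At the point, J = [[17.0000, -0.5000], [24.0000, -31.0000]] (det J = -515.0000).
Solving J·Δ = −F gives Δ = (-0.4490, 0.7330).
Then the next iterate is (s, t)₁ = (1.0510, -1.2670).

(1.0510, -1.2670)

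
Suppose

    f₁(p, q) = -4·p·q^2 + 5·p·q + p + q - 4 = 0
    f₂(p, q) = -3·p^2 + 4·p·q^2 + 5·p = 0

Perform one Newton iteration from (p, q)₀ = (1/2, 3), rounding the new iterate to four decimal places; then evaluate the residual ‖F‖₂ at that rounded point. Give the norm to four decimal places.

3.2761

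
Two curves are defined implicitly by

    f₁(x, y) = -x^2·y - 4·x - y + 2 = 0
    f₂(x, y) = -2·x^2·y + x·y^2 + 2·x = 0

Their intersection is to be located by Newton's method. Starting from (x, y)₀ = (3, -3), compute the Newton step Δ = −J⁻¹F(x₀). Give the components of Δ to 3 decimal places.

(4.412, 8.176)

At (3, -3): F = (20.000, 87.000).
Jacobian J = [[-2·x·y - 4, -x^2 - 1], [-4·x·y + y^2 + 2, -2·x^2 + 2·x·y]].
At the point, J = [[14.000, -10.000], [47.000, -36.000]] (det J = -34.000).
Solving J·Δ = −F gives Δ = (4.412, 8.176).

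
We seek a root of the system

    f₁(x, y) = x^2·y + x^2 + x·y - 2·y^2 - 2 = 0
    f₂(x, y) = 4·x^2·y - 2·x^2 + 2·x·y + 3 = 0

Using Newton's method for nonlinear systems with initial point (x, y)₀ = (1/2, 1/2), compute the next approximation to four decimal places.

(0.3810, -1.1905)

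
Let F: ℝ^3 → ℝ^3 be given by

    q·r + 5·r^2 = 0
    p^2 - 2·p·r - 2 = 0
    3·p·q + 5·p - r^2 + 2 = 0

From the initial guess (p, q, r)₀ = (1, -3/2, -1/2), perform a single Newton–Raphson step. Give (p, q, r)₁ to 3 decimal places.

(1.252, -2.418, -0.122)

At (1, -3/2, -1/2): F = (2.000, 0.000, 2.250).
Jacobian J = [[0, r, q + 10·r], [2·p - 2·r, 0, -2·p], [3·q + 5, 3·p, -2·r]].
At the point, J = [[0.000, -0.500, -6.500], [3.000, 0.000, -2.000], [0.500, 3.000, 1.000]] (det J = -56.500).
Solving J·Δ = −F gives Δ = (0.252, -0.918, 0.378).
Then the next iterate is (p, q, r)₁ = (1.252, -2.418, -0.122).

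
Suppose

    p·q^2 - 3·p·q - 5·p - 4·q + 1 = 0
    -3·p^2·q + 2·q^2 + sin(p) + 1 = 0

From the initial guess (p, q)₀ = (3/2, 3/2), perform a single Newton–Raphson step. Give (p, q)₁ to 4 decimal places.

(1.4461, -2.3710)

At (3/2, 3/2): F = (-15.8750, -3.627505).
Jacobian J = [[q^2 - 3·q - 5, 2·p·q - 3·p - 4], [-6·p·q + cos(p), -3·p^2 + 4·q]].
At the point, J = [[-7.2500, -4.0000], [-13.429263, -0.7500]] (det J = -48.279551).
Solving J·Δ = −F gives Δ = (-0.0539, -3.8710).
Then the next iterate is (p, q)₁ = (1.4461, -2.3710).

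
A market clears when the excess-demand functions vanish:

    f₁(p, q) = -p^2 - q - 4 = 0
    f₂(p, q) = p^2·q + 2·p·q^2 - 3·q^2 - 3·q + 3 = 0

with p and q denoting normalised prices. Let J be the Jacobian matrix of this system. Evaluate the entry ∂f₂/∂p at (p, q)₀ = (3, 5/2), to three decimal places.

∂f₂/∂p = 2·p·q + 2·q^2.
At (3, 5/2) this is 27.500.

27.500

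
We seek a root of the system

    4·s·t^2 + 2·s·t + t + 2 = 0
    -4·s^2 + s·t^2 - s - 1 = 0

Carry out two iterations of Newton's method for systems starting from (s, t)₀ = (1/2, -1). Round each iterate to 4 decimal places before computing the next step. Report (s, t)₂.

(7.9364, -3.1818)

At (1/2, -1): F = (2.0000, -2.0000).
Jacobian J = [[4·t^2 + 2·t, 8·s·t + 2·s + 1], [-8·s + t^2 - 1, 2·s·t]].
At the point, J = [[2.0000, -2.0000], [-4.0000, -1.0000]] (det J = -10.0000).
Solving J·Δ = −F gives Δ = (-0.6000, 0.4000).
Then the next iterate is (s, t)₁ = (-0.1000, -0.6000).
Round to (-0.1000, -0.6000) and repeat: F = (1.3760, -0.9760), J = [[0.2400, 1.2800], [0.1600, 0.1200]].
Δ = (8.0364, -2.5818), so (s, t)₂ = (7.9364, -3.1818).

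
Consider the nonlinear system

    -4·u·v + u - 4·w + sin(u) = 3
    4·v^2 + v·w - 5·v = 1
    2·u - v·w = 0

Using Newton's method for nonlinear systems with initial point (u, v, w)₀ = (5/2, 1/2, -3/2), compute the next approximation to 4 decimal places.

(0.8835, -0.2330, 1.3350)

At (5/2, 1/2, -3/2): F = (1.098472, -3.2500, 5.7500).
Jacobian J = [[-4·v + cos(u) + 1, -4·u, -4], [0, 8·v + w - 5, v], [2, -w, -v]].
At the point, J = [[-1.801144, -10.0000, -4.0000], [0.0000, -2.5000, 0.5000], [2.0000, 1.5000, -0.5000]] (det J = -30.900572).
Solving J·Δ = −F gives Δ = (-1.6165, -0.7330, 2.8350).
Then the next iterate is (u, v, w)₁ = (0.8835, -0.2330, 1.3350).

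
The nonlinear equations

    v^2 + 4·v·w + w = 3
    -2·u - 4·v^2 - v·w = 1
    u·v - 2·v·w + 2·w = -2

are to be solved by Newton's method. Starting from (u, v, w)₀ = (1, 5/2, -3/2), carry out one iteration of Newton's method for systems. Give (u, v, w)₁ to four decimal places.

At (1, 5/2, -3/2): F = (-13.2500, -24.2500, 9.0000).
Jacobian J = [[0, 2·v + 4·w, 4·v + 1], [-2, -8·v - w, -v], [v, u - 2·w, -2·v + 2]].
At the point, J = [[0.0000, -1.0000, 11.0000], [-2.0000, -18.5000, -2.5000], [2.5000, 4.0000, -3.0000]] (det J = 433.0000).
Solving J·Δ = −F gives Δ = (0.0188, -1.4577, 1.0720).
Then the next iterate is (u, v, w)₁ = (1.0188, 1.0423, -0.4280).

(1.0188, 1.0423, -0.4280)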